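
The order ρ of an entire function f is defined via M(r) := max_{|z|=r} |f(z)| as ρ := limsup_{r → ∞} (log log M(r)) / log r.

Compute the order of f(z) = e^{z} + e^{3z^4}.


Each summand is entire of order 1 and 4 respectively (as in the single-exponential case). The order of a sum is at most the max of the orders, so ρ ≤ 4. For the lower bound: on |z|=r choose arg z so that 3z^4 is real positive; then |e^{3z^4}| = e^{3r^4} while |e^{1z}| ≤ e^{1r^1} = o(e^{3r^4}). So |f| ≥ e^{3r^4}(1 − o(1)) and ρ ≥ 4. Hence ρ = max(1, 4) = 4.
Therefore ρ = 4.

Order ρ = 4.


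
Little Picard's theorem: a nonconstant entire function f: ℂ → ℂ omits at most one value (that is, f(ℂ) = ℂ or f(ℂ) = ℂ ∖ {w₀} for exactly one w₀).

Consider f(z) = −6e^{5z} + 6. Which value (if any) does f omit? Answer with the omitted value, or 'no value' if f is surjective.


Little Picard bounds the complement of f(ℂ) to at most one point.
e^{5z} is never zero on ℂ, so -6·e^{5z} takes every value in ℂ ∖ {0}. Adding 6 shifts the range to ℂ ∖ {6}. Thus f omits exactly the value 6.

Omitted value: 6.


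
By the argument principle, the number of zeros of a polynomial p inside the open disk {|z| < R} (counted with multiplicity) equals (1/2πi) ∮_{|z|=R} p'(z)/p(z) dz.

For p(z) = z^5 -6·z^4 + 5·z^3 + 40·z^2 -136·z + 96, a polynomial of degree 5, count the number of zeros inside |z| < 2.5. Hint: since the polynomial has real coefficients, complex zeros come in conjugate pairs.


The zeros of p are: -3, 4, (2 + 2i), (2 - 2i), 1.
Their magnitudes are: 3, 4, 2.828, 2.828, 1.
Zeros with |z| < R = 2.5: 1.
Count = 1.
By the argument principle, (1/2πi) ∮_{|z|=R} p'(z)/p(z) dz equals exactly this count.

Number of zeros inside |z| < 2.5: 1.


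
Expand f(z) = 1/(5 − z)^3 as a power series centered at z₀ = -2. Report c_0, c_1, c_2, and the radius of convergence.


Let w = z − z₀, so z = z₀ + w.
Then 5 − z = 5 − (z₀ + w) = (5 − z₀) − w = 7 − w.
f(z) = 1/(7 − w)^3 = (1/(7)^3) · (1 − w/(7))^{−3}.
By the binomial series (1−u)^{−3} = Σ_{n≥0} C(n+2, 2) u^n for |u|<1, with u = w/(7):
  c_n = C(n+2, 2) / (7)^(n+3).
  c_0 = 1/(7)^3 = 1/343.
  c_1 = 3/(7)^4 = 3/2401.
  c_2 = 6/(7)^5 = 6/16807.
The series is valid for |w/d| < 1, i.e. |z − z₀| < |d|.
Radius of convergence: R = |5 − z₀| = |7| = 7 (distance from z₀ to the singularity z = 5).

c_0 = 1/343, c_1 = 3/2401, c_2 = 6/16807; R = 7.


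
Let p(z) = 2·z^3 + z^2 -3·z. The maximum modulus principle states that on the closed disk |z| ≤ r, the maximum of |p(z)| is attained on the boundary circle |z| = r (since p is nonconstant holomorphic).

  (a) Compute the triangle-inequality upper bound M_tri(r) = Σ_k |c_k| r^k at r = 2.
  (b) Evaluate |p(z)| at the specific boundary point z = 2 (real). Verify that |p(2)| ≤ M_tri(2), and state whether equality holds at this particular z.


Coefficients: c_0 = 0, c_1 = -3, c_2 = 1, c_3 = 2. Radius r = 2.
Part (a). Triangle bound: M_tri(r) = Σ_k |c_k| r^k
  = |0|·2^0 + |-3|·2^1 + |1|·2^2 + |2|·2^3
  = 0 + 6 + 4 + 16 = 26.
This bounds M(r) := max_{|z|=r} |p(z)| from above; equality holds iff all terms c_k z^k can be made to align in phase at a single z on |z|=r.
Part (b). At z = 2 (real, on the circle |z| = r):
  p(2) = (0)·2^0 + (-3)·2^1 + (1)·2^2 + (2)·2^3 = 14.
  |p(2)| = 14.
Check: |p(2)| = 14 ≤ 26 = M_tri(2). ✓ Equality does not hold at z = 2 (the coefficients have mixed signs, so the terms do not all align in phase there).

M_tri(2) = 26; |p(2)| = 14; equality at z=2: no.


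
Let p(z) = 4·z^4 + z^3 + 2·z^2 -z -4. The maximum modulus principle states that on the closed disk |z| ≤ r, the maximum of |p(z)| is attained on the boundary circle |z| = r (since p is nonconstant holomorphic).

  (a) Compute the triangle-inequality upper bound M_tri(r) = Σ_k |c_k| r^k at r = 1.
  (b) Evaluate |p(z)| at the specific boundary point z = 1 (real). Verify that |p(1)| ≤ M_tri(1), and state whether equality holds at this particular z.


Coefficients: c_0 = -4, c_1 = -1, c_2 = 2, c_3 = 1, c_4 = 4. Radius r = 1.
Part (a). Triangle bound: M_tri(r) = Σ_k |c_k| r^k
  = |-4|·1^0 + |-1|·1^1 + |2|·1^2 + |1|·1^3 + |4|·1^4
  = 4 + 1 + 2 + 1 + 4 = 12.
This bounds M(r) := max_{|z|=r} |p(z)| from above; equality holds iff all terms c_k z^k can be made to align in phase at a single z on |z|=r.
Part (b). At z = 1 (real, on the circle |z| = r):
  p(1) = (-4)·1^0 + (-1)·1^1 + (2)·1^2 + (1)·1^3 + (4)·1^4 = 2.
  |p(1)| = 2.
Check: |p(1)| = 2 ≤ 12 = M_tri(1). ✓ Equality does not hold at z = 1 (the coefficients have mixed signs, so the terms do not all align in phase there).

M_tri(1) = 12; |p(1)| = 2; equality at z=1: no.


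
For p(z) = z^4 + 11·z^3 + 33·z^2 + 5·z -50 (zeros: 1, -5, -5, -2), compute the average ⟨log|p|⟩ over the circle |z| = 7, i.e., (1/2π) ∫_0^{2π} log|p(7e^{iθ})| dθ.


Zeros: -5, -5, -2, 1; r = 7.
Inside |z| < r: -5, -5, -2, 1. Outside (|z| ≥ r): ∅.
p(0) = -50, so log|p(0)| = log(50) = 3.9120.
Apply Jensen: I(r) = log|p(0)| + Σ_k log(r/|z_k|), summed over zeros inside |z| < r.
  log(r/|z_k|) for z_k = 1: log(7/1) = 1.9459
  log(r/|z_k|) for z_k = -5: log(7/5) = 0.3365
  log(r/|z_k|) for z_k = -5: log(7/5) = 0.3365
  log(r/|z_k|) for z_k = -2: log(7/2) = 1.2528
Sum over inside zeros: 3.8716.
I(r) = log|p(0)| + (inside sum) = 3.9120 + 3.8716 = 7.7836.
Closed form (all zeros inside, monic): I(r) = n·log(r) = 4·log(7) = 7.7836. ✓

I(r) ≈ 7.7836.


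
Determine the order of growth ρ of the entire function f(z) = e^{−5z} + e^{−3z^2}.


Each summand is entire of order 1 and 2 respectively (as in the single-exponential case). The order of a sum is at most the max of the orders, so ρ ≤ 2. For the lower bound: on |z|=r choose arg z so that -3z^2 is real positive; then |e^{-3z^2}| = e^{3r^2} while |e^{-5z}| ≤ e^{5r^1} = o(e^{3r^2}). So |f| ≥ e^{3r^2}(1 − o(1)) and ρ ≥ 2. Hence ρ = max(1, 2) = 2.
Therefore ρ = 2.

Order ρ = 2.


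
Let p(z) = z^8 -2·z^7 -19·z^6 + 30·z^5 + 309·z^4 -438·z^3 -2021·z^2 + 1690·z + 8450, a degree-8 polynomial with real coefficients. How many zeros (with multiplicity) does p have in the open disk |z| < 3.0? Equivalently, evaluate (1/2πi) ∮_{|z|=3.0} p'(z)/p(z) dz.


The zeros of p are: (3 + 2i), (3 - 2i), (-2 + 1i), (-2 - 1i), (3 + 1i), (3 - 1i), (-3 + 2i), (-3 - 2i).
Their magnitudes are: 3.606, 3.606, 2.236, 2.236, 3.162, 3.162, 3.606, 3.606.
Zeros with |z| < R = 3.0: (-2 + 1i), (-2 - 1i).
Count = 2.
By the argument principle, (1/2πi) ∮_{|z|=R} p'(z)/p(z) dz equals exactly this count.

Number of zeros inside |z| < 3.0: 2.


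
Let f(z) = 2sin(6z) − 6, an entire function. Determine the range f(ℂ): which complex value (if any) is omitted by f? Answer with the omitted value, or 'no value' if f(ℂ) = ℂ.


Little Picard bounds the complement of f(ℂ) to at most one point.
sin is entire and surjective onto ℂ: for every w ∈ ℂ, sin(ζ) = w has a solution ζ ∈ ℂ (e.g., via the complex inverse arcsin). With ζ = 6z this gives z = ζ/(6). Then 2·sin(6z) takes every value in 2·ℂ = ℂ, and adding -6 is a bijection of ℂ. So f is surjective and omits no value. (Note: only on the real line is sin bounded by [−1, 1].)

Omitted value: no value.


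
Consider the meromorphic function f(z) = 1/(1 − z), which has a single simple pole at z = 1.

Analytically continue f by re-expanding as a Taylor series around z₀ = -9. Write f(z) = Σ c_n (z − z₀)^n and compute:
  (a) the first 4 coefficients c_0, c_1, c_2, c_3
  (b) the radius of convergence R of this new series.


Let w = z − z₀, so z = z₀ + w.
Then 1 − z = 1 − (z₀ + w) = (1 − z₀) − w = 10 − w.
f(z) = 1/(10 − w) = (1/(10)) · 1/(1 − w/(10)) = Σ_{n≥0} w^n / (10)^(n+1).
So c_n = 1/(10)^(n+1):
  c_0 = 1/(10)^1 = 1/10.
  c_1 = 1/(10)^2 = 1/100.
  c_2 = 1/(10)^3 = 1/1000.
  c_3 = 1/(10)^4 = 1/10000.
The series is valid for |w/d| < 1, i.e. |z − z₀| < |d|.
Radius of convergence: R = |1 − z₀| = |10| = 10 (distance from z₀ to the singularity z = 1).

c_0 = 1/10, c_1 = 1/100, c_2 = 1/1000, c_3 = 1/10000; R = 10.


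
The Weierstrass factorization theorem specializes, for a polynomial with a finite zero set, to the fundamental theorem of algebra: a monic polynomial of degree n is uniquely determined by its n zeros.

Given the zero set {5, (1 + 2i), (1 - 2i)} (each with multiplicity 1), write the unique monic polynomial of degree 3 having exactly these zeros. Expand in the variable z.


The polynomial is p(z) = ∏_{α ∈ S} (z − α), where S = {5, (1 + 2i), (1 - 2i)}.
Expanding the product yields: p(z) = z^3 -7·z^2 + 15·z -25.
Note conjugate pairs combine to real quadratics: (z − (1+2i))(z − (1−2i)) = z² − 2z + 5.
The resulting polynomial has degree 3 and real coefficients as required.

p(z) = z^3 -7·z^2 + 15·z -25.


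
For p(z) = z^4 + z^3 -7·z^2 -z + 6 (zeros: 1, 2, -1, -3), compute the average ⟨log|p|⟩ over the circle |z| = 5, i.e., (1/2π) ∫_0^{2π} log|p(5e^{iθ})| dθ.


Zeros: -3, -1, 1, 2; r = 5.
Inside |z| < r: -3, -1, 1, 2. Outside (|z| ≥ r): ∅.
p(0) = 6, so log|p(0)| = log(6) = 1.7918.
Apply Jensen: I(r) = log|p(0)| + Σ_k log(r/|z_k|), summed over zeros inside |z| < r.
  log(r/|z_k|) for z_k = 1: log(5/1) = 1.6094
  log(r/|z_k|) for z_k = 2: log(5/2) = 0.9163
  log(r/|z_k|) for z_k = -1: log(5/1) = 1.6094
  log(r/|z_k|) for z_k = -3: log(5/3) = 0.5108
Sum over inside zeros: 4.6460.
I(r) = log|p(0)| + (inside sum) = 1.7918 + 4.6460 = 6.4378.
Closed form (all zeros inside, monic): I(r) = n·log(r) = 4·log(5) = 6.4378. ✓

I(r) ≈ 6.4378.


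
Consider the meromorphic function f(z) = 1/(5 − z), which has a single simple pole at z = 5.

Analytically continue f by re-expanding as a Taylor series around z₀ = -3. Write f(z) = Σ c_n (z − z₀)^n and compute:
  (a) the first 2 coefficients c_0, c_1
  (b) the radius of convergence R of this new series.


Let w = z − z₀, so z = z₀ + w.
Then 5 − z = 5 − (z₀ + w) = (5 − z₀) − w = 8 − w.
f(z) = 1/(8 − w) = (1/(8)) · 1/(1 − w/(8)) = Σ_{n≥0} w^n / (8)^(n+1).
So c_n = 1/(8)^(n+1):
  c_0 = 1/(8)^1 = 1/8.
  c_1 = 1/(8)^2 = 1/64.
The series is valid for |w/d| < 1, i.e. |z − z₀| < |d|.
Radius of convergence: R = |5 − z₀| = |8| = 8 (distance from z₀ to the singularity z = 5).

c_0 = 1/8, c_1 = 1/64; R = 8.


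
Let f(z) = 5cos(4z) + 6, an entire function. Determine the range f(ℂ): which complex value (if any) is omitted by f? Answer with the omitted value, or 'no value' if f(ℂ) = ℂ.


Little Picard bounds the complement of f(ℂ) to at most one point.
cos is entire and surjective onto ℂ: for every w ∈ ℂ, cos(ζ) = w has a solution ζ ∈ ℂ (e.g., via the complex inverse arccos). With ζ = 4z this gives z = ζ/(4). Then 5·cos(4z) takes every value in 5·ℂ = ℂ, and adding 6 is a bijection of ℂ. So f is surjective and omits no value. (Note: only on the real line is cos bounded by [−1, 1].)

Omitted value: no value.


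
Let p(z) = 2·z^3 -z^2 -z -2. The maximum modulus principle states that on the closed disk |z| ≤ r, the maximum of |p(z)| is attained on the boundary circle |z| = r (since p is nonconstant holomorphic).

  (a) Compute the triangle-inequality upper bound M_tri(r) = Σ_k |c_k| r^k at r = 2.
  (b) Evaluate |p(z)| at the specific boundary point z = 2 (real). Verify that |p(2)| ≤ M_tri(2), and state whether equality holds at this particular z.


Coefficients: c_0 = -2, c_1 = -1, c_2 = -1, c_3 = 2. Radius r = 2.
Part (a). Triangle bound: M_tri(r) = Σ_k |c_k| r^k
  = |-2|·2^0 + |-1|·2^1 + |-1|·2^2 + |2|·2^3
  = 2 + 2 + 4 + 16 = 24.
This bounds M(r) := max_{|z|=r} |p(z)| from above; equality holds iff all terms c_k z^k can be made to align in phase at a single z on |z|=r.
Part (b). At z = 2 (real, on the circle |z| = r):
  p(2) = (-2)·2^0 + (-1)·2^1 + (-1)·2^2 + (2)·2^3 = 8.
  |p(2)| = 8.
Check: |p(2)| = 8 ≤ 24 = M_tri(2). ✓ Equality does not hold at z = 2 (the coefficients have mixed signs, so the terms do not all align in phase there).

M_tri(2) = 24; |p(2)| = 8; equality at z=2: no.


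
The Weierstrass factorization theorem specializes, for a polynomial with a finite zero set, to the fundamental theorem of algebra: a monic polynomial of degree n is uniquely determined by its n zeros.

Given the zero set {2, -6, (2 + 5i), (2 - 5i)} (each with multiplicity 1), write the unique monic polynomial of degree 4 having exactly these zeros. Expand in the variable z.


The polynomial is p(z) = ∏_{α ∈ S} (z − α), where S = {2, -6, (2 + 5i), (2 - 5i)}.
Expanding the product yields: p(z) = z^4 + z^2 + 164·z -348.
Note conjugate pairs combine to real quadratics: (z − (2+5i))(z − (2−5i)) = z² − 4z + 29.
The resulting polynomial has degree 4 and real coefficients as required.

p(z) = z^4 + z^2 + 164·z -348.


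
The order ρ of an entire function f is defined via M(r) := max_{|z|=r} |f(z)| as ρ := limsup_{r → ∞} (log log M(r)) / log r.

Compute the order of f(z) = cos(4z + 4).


cos(w) is a linear combination of e^{iw} and e^{−iw} (or e^w, e^{−w} in the hyperbolic case), so |cos(w)| ≤ e^{|w|}. With w = 4z + 4, |w| ≤ 4|z| + 4 = 4r + 4 on |z| = r, giving M(r) ≤ e^{4r + 4}, so ρ ≤ 1. On a suitable ray (z = it for sin/cos; z = t for sinh/cosh, t real → ∞), |cos(4z + 4)| grows like e^{4|t|}/2, so ρ ≥ 1. Hence ρ = 1.
Therefore ρ = 1.

Order ρ = 1.


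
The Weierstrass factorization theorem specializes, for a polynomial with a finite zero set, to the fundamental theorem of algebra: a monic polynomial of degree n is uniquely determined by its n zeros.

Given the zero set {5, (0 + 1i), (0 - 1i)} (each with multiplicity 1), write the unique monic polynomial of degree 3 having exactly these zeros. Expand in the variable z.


The polynomial is p(z) = ∏_{α ∈ S} (z − α), where S = {5, (0 + 1i), (0 - 1i)}.
Expanding the product yields: p(z) = z^3 -5·z^2 + z -5.
Note conjugate pairs combine to real quadratics: (z − (0+1i))(z − (0−1i)) = z² + 1.
The resulting polynomial has degree 3 and real coefficients as required.

p(z) = z^3 -5·z^2 + z -5.


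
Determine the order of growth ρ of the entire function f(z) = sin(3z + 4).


sin(w) is a linear combination of e^{iw} and e^{−iw} (or e^w, e^{−w} in the hyperbolic case), so |sin(w)| ≤ e^{|w|}. With w = 3z + 4, |w| ≤ 3|z| + 4 = 3r + 4 on |z| = r, giving M(r) ≤ e^{3r + 4}, so ρ ≤ 1. On a suitable ray (z = it for sin/cos; z = t for sinh/cosh, t real → ∞), |sin(3z + 4)| grows like e^{3|t|}/2, so ρ ≥ 1. Hence ρ = 1.
Therefore ρ = 1.

Order ρ = 1.


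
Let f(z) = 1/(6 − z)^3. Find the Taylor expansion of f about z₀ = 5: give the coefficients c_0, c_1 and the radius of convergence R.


Let w = z − z₀, so z = z₀ + w.
Then 6 − z = 6 − (z₀ + w) = (6 − z₀) − w = 1 − w.
f(z) = 1/(1 − w)^3 = (1/(1)^3) · (1 − w/(1))^{−3}.
By the binomial series (1−u)^{−3} = Σ_{n≥0} C(n+2, 2) u^n for |u|<1, with u = w/(1):
  c_n = C(n+2, 2) / (1)^(n+3).
  c_0 = 1/(1)^3 = 1.
  c_1 = 3/(1)^4 = 3.
The series is valid for |w/d| < 1, i.e. |z − z₀| < |d|.
Radius of convergence: R = |6 − z₀| = |1| = 1 (distance from z₀ to the singularity z = 6).

c_0 = 1, c_1 = 3; R = 1.


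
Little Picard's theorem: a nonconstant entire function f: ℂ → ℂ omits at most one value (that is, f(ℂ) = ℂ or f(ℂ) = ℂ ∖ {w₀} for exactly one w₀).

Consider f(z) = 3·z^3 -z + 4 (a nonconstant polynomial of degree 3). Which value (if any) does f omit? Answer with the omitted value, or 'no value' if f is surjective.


Little Picard bounds the complement of f(ℂ) to at most one point.
For every w ∈ ℂ, the equation p(z) − w = 0 is a nonconstant polynomial in z and hence has at least one root by the fundamental theorem of algebra. So p is surjective onto ℂ, omitting no value.

Omitted value: no value.


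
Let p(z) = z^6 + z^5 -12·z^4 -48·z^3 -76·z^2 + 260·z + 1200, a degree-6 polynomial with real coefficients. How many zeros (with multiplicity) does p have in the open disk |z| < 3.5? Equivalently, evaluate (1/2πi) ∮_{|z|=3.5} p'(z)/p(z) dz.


The zeros of p are: 3, 4, (-3 + 1i), (-3 - 1i), (-1 + 3i), (-1 - 3i).
Their magnitudes are: 3, 4, 3.162, 3.162, 3.162, 3.162.
Zeros with |z| < R = 3.5: 3, (-3 + 1i), (-3 - 1i), (-1 + 3i), (-1 - 3i).
Count = 5.
By the argument principle, (1/2πi) ∮_{|z|=R} p'(z)/p(z) dz equals exactly this count.

Number of zeros inside |z| < 3.5: 5.


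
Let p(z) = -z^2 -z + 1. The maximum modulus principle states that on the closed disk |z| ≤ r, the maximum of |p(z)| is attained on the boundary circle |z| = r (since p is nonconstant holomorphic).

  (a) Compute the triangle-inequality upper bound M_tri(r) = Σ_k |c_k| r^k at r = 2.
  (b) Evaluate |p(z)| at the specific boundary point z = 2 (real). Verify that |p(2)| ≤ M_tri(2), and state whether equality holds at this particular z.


Coefficients: c_0 = 1, c_1 = -1, c_2 = -1. Radius r = 2.
Part (a). Triangle bound: M_tri(r) = Σ_k |c_k| r^k
  = |1|·2^0 + |-1|·2^1 + |-1|·2^2
  = 1 + 2 + 4 = 7.
This bounds M(r) := max_{|z|=r} |p(z)| from above; equality holds iff all terms c_k z^k can be made to align in phase at a single z on |z|=r.
Part (b). At z = 2 (real, on the circle |z| = r):
  p(2) = (1)·2^0 + (-1)·2^1 + (-1)·2^2 = -5.
  |p(2)| = 5.
Check: |p(2)| = 5 ≤ 7 = M_tri(2). ✓ Equality does not hold at z = 2 (the coefficients have mixed signs, so the terms do not all align in phase there).

M_tri(2) = 7; |p(2)| = 5; equality at z=2: no.


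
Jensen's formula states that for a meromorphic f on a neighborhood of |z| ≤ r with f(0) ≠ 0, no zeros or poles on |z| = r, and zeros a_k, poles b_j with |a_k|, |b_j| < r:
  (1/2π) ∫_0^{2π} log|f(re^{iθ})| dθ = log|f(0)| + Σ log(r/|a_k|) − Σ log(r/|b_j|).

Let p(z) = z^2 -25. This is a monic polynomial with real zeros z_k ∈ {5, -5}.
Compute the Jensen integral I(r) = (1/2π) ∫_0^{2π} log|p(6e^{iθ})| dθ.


Zeros: -5, 5; r = 6.
Inside |z| < r: -5, 5. Outside (|z| ≥ r): ∅.
p(0) = -25, so log|p(0)| = log(25) = 3.2189.
Apply Jensen: I(r) = log|p(0)| + Σ_k log(r/|z_k|), summed over zeros inside |z| < r.
  log(r/|z_k|) for z_k = 5: log(6/5) = 0.1823
  log(r/|z_k|) for z_k = -5: log(6/5) = 0.1823
Sum over inside zeros: 0.3646.
I(r) = log|p(0)| + (inside sum) = 3.2189 + 0.3646 = 3.5835.
Closed form (all zeros inside, monic): I(r) = n·log(r) = 2·log(6) = 3.5835. ✓

I(r) ≈ 3.5835.


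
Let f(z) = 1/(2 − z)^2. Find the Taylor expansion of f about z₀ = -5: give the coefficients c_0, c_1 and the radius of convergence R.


Let w = z − z₀, so z = z₀ + w.
Then 2 − z = 2 − (z₀ + w) = (2 − z₀) − w = 7 − w.
f(z) = 1/(7 − w)^2 = (1/(7)^2) · (1 − w/(7))^{−2}.
By the binomial series (1−u)^{−2} = Σ_{n≥0} C(n+1, 1) u^n for |u|<1, with u = w/(7):
  c_n = C(n+1, 1) / (7)^(n+2).
  c_0 = 1/(7)^2 = 1/49.
  c_1 = 2/(7)^3 = 2/343.
The series is valid for |w/d| < 1, i.e. |z − z₀| < |d|.
Radius of convergence: R = |2 − z₀| = |7| = 7 (distance from z₀ to the singularity z = 2).

c_0 = 1/49, c_1 = 2/343; R = 7.


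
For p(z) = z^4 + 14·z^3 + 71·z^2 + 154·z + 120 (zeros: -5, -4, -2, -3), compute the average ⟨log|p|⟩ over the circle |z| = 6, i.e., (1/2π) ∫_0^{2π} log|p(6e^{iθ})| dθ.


Zeros: -5, -4, -3, -2; r = 6.
Inside |z| < r: -5, -4, -3, -2. Outside (|z| ≥ r): ∅.
p(0) = 120, so log|p(0)| = log(120) = 4.7875.
Apply Jensen: I(r) = log|p(0)| + Σ_k log(r/|z_k|), summed over zeros inside |z| < r.
  log(r/|z_k|) for z_k = -5: log(6/5) = 0.1823
  log(r/|z_k|) for z_k = -4: log(6/4) = 0.4055
  log(r/|z_k|) for z_k = -2: log(6/2) = 1.0986
  log(r/|z_k|) for z_k = -3: log(6/3) = 0.6931
Sum over inside zeros: 2.3795.
I(r) = log|p(0)| + (inside sum) = 4.7875 + 2.3795 = 7.1670.
Closed form (all zeros inside, monic): I(r) = n·log(r) = 4·log(6) = 7.1670. ✓

I(r) ≈ 7.1670.


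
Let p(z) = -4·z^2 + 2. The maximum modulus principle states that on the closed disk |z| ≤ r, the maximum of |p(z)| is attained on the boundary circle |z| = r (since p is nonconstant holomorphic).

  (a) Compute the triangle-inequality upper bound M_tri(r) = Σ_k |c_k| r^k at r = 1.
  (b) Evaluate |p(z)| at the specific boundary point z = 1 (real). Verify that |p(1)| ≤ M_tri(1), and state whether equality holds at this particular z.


Coefficients: c_0 = 2, c_1 = 0, c_2 = -4. Radius r = 1.
Part (a). Triangle bound: M_tri(r) = Σ_k |c_k| r^k
  = |2|·1^0 + |0|·1^1 + |-4|·1^2
  = 2 + 0 + 4 = 6.
This bounds M(r) := max_{|z|=r} |p(z)| from above; equality holds iff all terms c_k z^k can be made to align in phase at a single z on |z|=r.
Part (b). At z = 1 (real, on the circle |z| = r):
  p(1) = (2)·1^0 + (0)·1^1 + (-4)·1^2 = -2.
  |p(1)| = 2.
Check: |p(1)| = 2 ≤ 6 = M_tri(1). ✓ Equality does not hold at z = 1 (the coefficients have mixed signs, so the terms do not all align in phase there).

M_tri(1) = 6; |p(1)| = 2; equality at z=1: no.


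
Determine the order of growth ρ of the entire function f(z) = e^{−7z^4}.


|e^{−7z^4}| = e^{Re(-7·z^4) + 0} ≤ e^{7|z|^4 + 0} = e^{7r^4 + 0} on |z| = r, so ρ ≤ 4. Choosing z on |z|=r so that -7·z^4 is real positive (always possible by picking arg z appropriately) gives |f(z)| = e^{7r^4 + 0}, matching the bound. The additive constant 0 does not affect log log M(r) ~ 4·log r. Hence ρ = 4.
Therefore ρ = 4.

Order ρ = 4.


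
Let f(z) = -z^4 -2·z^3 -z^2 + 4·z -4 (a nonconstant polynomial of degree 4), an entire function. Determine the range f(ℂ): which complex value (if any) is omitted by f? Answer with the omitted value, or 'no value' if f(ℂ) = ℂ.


Little Picard bounds the complement of f(ℂ) to at most one point.
For every w ∈ ℂ, the equation p(z) − w = 0 is a nonconstant polynomial in z and hence has at least one root by the fundamental theorem of algebra. So p is surjective onto ℂ, omitting no value.

Omitted value: no value.


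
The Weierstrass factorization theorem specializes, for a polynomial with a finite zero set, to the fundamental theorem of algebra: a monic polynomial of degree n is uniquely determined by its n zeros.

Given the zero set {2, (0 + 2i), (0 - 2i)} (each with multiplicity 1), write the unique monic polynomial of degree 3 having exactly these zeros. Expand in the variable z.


The polynomial is p(z) = ∏_{α ∈ S} (z − α), where S = {2, (0 + 2i), (0 - 2i)}.
Expanding the product yields: p(z) = z^3 -2·z^2 + 4·z -8.
Note conjugate pairs combine to real quadratics: (z − (0+2i))(z − (0−2i)) = z² + 4.
The resulting polynomial has degree 3 and real coefficients as required.

p(z) = z^3 -2·z^2 + 4·z -8.


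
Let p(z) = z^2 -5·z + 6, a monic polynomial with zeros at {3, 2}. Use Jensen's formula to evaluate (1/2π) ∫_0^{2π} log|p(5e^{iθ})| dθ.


Zeros: 2, 3; r = 5.
Inside |z| < r: 2, 3. Outside (|z| ≥ r): ∅.
p(0) = 6, so log|p(0)| = log(6) = 1.7918.
Apply Jensen: I(r) = log|p(0)| + Σ_k log(r/|z_k|), summed over zeros inside |z| < r.
  log(r/|z_k|) for z_k = 3: log(5/3) = 0.5108
  log(r/|z_k|) for z_k = 2: log(5/2) = 0.9163
Sum over inside zeros: 1.4271.
I(r) = log|p(0)| + (inside sum) = 1.7918 + 1.4271 = 3.2189.
Closed form (all zeros inside, monic): I(r) = n·log(r) = 2·log(5) = 3.2189. ✓

I(r) ≈ 3.2189.


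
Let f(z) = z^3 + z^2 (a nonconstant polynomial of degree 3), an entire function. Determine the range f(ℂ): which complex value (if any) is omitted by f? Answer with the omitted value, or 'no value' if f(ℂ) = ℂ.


Little Picard bounds the complement of f(ℂ) to at most one point.
For every w ∈ ℂ, the equation p(z) − w = 0 is a nonconstant polynomial in z and hence has at least one root by the fundamental theorem of algebra. So p is surjective onto ℂ, omitting no value.

Omitted value: no value.


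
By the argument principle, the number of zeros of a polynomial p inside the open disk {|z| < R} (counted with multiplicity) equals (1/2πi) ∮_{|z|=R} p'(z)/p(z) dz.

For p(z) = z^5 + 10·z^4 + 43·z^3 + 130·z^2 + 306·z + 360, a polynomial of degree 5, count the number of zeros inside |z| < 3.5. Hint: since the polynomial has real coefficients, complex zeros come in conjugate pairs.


The zeros of p are: -4, (0 + 3i), (0 - 3i), (-3 + 1i), (-3 - 1i).
Their magnitudes are: 4, 3, 3, 3.162, 3.162.
Zeros with |z| < R = 3.5: (0 + 3i), (0 - 3i), (-3 + 1i), (-3 - 1i).
Count = 4.
By the argument principle, (1/2πi) ∮_{|z|=R} p'(z)/p(z) dz equals exactly this count.

Number of zeros inside |z| < 3.5: 4.


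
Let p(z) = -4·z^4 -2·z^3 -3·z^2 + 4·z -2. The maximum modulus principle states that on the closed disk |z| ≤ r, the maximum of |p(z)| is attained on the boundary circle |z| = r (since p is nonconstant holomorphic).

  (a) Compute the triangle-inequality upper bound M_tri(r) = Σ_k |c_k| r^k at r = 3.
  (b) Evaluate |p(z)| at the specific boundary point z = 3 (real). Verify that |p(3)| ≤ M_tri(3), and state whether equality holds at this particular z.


Coefficients: c_0 = -2, c_1 = 4, c_2 = -3, c_3 = -2, c_4 = -4. Radius r = 3.
Part (a). Triangle bound: M_tri(r) = Σ_k |c_k| r^k
  = |-2|·3^0 + |4|·3^1 + |-3|·3^2 + |-2|·3^3 + |-4|·3^4
  = 2 + 12 + 27 + 54 + 324 = 419.
This bounds M(r) := max_{|z|=r} |p(z)| from above; equality holds iff all terms c_k z^k can be made to align in phase at a single z on |z|=r.
Part (b). At z = 3 (real, on the circle |z| = r):
  p(3) = (-2)·3^0 + (4)·3^1 + (-3)·3^2 + (-2)·3^3 + (-4)·3^4 = -395.
  |p(3)| = 395.
Check: |p(3)| = 395 ≤ 419 = M_tri(3). ✓ Equality does not hold at z = 3 (the coefficients have mixed signs, so the terms do not all align in phase there).

M_tri(3) = 419; |p(3)| = 395; equality at z=3: no.


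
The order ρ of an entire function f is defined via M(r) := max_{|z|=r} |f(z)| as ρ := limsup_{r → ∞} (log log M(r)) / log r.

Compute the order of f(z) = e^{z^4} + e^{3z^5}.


Each summand is entire of order 4 and 5 respectively (as in the single-exponential case). The order of a sum is at most the max of the orders, so ρ ≤ 5. For the lower bound: on |z|=r choose arg z so that 3z^5 is real positive; then |e^{3z^5}| = e^{3r^5} while |e^{1z^4}| ≤ e^{1r^4} = o(e^{3r^5}). So |f| ≥ e^{3r^5}(1 − o(1)) and ρ ≥ 5. Hence ρ = max(4, 5) = 5.
Therefore ρ = 5.

Order ρ = 5.


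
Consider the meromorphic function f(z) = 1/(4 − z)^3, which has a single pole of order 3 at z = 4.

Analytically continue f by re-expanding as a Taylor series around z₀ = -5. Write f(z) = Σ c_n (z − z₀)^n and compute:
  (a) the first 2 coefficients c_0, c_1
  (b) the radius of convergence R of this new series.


Let w = z − z₀, so z = z₀ + w.
Then 4 − z = 4 − (z₀ + w) = (4 − z₀) − w = 9 − w.
f(z) = 1/(9 − w)^3 = (1/(9)^3) · (1 − w/(9))^{−3}.
By the binomial series (1−u)^{−3} = Σ_{n≥0} C(n+2, 2) u^n for |u|<1, with u = w/(9):
  c_n = C(n+2, 2) / (9)^(n+3).
  c_0 = 1/(9)^3 = 1/729.
  c_1 = 3/(9)^4 = 1/2187.
The series is valid for |w/d| < 1, i.e. |z − z₀| < |d|.
Radius of convergence: R = |4 − z₀| = |9| = 9 (distance from z₀ to the singularity z = 4).

c_0 = 1/729, c_1 = 1/2187; R = 9.


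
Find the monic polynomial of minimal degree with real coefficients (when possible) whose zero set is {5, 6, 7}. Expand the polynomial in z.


The polynomial is p(z) = ∏_{α ∈ S} (z − α), where S = {5, 6, 7}.
Expanding the product yields: p(z) = z^3 -18·z^2 + 107·z -210.
The resulting polynomial has degree 3 and real coefficients as required.

p(z) = z^3 -18·z^2 + 107·z -210.


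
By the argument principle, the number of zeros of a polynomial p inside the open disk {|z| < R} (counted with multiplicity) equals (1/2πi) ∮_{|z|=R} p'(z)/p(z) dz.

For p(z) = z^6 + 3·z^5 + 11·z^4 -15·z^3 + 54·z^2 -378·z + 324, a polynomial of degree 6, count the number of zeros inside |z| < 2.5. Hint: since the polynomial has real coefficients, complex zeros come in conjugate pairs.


The zeros of p are: (0 + 3i), (0 - 3i), 2, 1, (-3 + 3i), (-3 - 3i).
Their magnitudes are: 3, 3, 2, 1, 4.243, 4.243.
Zeros with |z| < R = 2.5: 2, 1.
Count = 2.
By the argument principle, (1/2πi) ∮_{|z|=R} p'(z)/p(z) dz equals exactly this count.

Number of zeros inside |z| < 2.5: 2.


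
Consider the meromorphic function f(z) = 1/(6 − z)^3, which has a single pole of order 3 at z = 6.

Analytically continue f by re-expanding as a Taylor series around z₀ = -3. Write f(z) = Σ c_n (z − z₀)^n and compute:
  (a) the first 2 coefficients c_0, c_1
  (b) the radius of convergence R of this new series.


Let w = z − z₀, so z = z₀ + w.
Then 6 − z = 6 − (z₀ + w) = (6 − z₀) − w = 9 − w.
f(z) = 1/(9 − w)^3 = (1/(9)^3) · (1 − w/(9))^{−3}.
By the binomial series (1−u)^{−3} = Σ_{n≥0} C(n+2, 2) u^n for |u|<1, with u = w/(9):
  c_n = C(n+2, 2) / (9)^(n+3).
  c_0 = 1/(9)^3 = 1/729.
  c_1 = 3/(9)^4 = 1/2187.
The series is valid for |w/d| < 1, i.e. |z − z₀| < |d|.
Radius of convergence: R = |6 − z₀| = |9| = 9 (distance from z₀ to the singularity z = 6).

c_0 = 1/729, c_1 = 1/2187; R = 9.


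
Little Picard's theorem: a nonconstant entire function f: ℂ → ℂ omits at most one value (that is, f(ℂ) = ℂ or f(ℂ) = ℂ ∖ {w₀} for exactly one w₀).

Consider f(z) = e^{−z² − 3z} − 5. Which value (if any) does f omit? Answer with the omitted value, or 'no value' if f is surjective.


Little Picard bounds the complement of f(ℂ) to at most one point.
The exponent g(z) = −z² − 3z is a nonconstant polynomial, hence surjective onto ℂ. So e^{g(z)} takes every value in {e^w : w ∈ ℂ} = ℂ ∖ {0}. Adding -5 shifts the range to ℂ ∖ {-5}. f omits exactly -5.

Omitted value: -5.


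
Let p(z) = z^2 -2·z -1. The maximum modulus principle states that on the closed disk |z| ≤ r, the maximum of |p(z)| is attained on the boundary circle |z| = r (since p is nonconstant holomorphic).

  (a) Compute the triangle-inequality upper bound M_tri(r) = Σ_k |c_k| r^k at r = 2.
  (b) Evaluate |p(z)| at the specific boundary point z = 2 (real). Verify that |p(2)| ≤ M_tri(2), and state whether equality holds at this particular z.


Coefficients: c_0 = -1, c_1 = -2, c_2 = 1. Radius r = 2.
Part (a). Triangle bound: M_tri(r) = Σ_k |c_k| r^k
  = |-1|·2^0 + |-2|·2^1 + |1|·2^2
  = 1 + 4 + 4 = 9.
This bounds M(r) := max_{|z|=r} |p(z)| from above; equality holds iff all terms c_k z^k can be made to align in phase at a single z on |z|=r.
Part (b). At z = 2 (real, on the circle |z| = r):
  p(2) = (-1)·2^0 + (-2)·2^1 + (1)·2^2 = -1.
  |p(2)| = 1.
Check: |p(2)| = 1 ≤ 9 = M_tri(2). ✓ Equality does not hold at z = 2 (the coefficients have mixed signs, so the terms do not all align in phase there).

M_tri(2) = 9; |p(2)| = 1; equality at z=2: no.


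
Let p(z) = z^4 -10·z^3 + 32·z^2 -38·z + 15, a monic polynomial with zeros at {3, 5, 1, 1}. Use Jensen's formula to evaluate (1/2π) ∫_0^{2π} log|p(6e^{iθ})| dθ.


Zeros: 1, 1, 3, 5; r = 6.
Inside |z| < r: 1, 1, 3, 5. Outside (|z| ≥ r): ∅.
p(0) = 15, so log|p(0)| = log(15) = 2.7081.
Apply Jensen: I(r) = log|p(0)| + Σ_k log(r/|z_k|), summed over zeros inside |z| < r.
  log(r/|z_k|) for z_k = 3: log(6/3) = 0.6931
  log(r/|z_k|) for z_k = 5: log(6/5) = 0.1823
  log(r/|z_k|) for z_k = 1: log(6/1) = 1.7918
  log(r/|z_k|) for z_k = 1: log(6/1) = 1.7918
Sum over inside zeros: 4.4590.
I(r) = log|p(0)| + (inside sum) = 2.7081 + 4.4590 = 7.1670.
Closed form (all zeros inside, monic): I(r) = n·log(r) = 4·log(6) = 7.1670. ✓

I(r) ≈ 7.1670.


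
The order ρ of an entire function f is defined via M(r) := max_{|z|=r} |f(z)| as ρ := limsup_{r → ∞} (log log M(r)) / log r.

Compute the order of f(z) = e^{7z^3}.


|e^{7z^3}| = e^{Re(7·z^3) + 0} ≤ e^{7|z|^3 + 0} = e^{7r^3 + 0} on |z| = r, so ρ ≤ 3. Choosing z on |z|=r so that 7·z^3 is real positive (always possible by picking arg z appropriately) gives |f(z)| = e^{7r^3 + 0}, matching the bound. The additive constant 0 does not affect log log M(r) ~ 3·log r. Hence ρ = 3.
Therefore ρ = 3.

Order ρ = 3.


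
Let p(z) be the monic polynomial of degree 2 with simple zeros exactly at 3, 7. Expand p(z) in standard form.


The polynomial is p(z) = ∏_{α ∈ S} (z − α), where S = {3, 7}.
Expanding the product yields: p(z) = z^2 -10·z + 21.
The resulting polynomial has degree 2 and real coefficients as required.

p(z) = z^2 -10·z + 21.


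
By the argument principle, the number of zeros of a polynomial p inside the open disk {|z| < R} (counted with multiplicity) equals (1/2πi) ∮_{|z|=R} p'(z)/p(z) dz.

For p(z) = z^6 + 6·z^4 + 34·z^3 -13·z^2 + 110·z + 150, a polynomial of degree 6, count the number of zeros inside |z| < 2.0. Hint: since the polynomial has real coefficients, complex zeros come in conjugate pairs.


The zeros of p are: (1 + 2i), (1 - 2i), -3, -1, (1 + 3i), (1 - 3i).
Their magnitudes are: 2.236, 2.236, 3, 1, 3.162, 3.162.
Zeros with |z| < R = 2.0: -1.
Count = 1.
By the argument principle, (1/2πi) ∮_{|z|=R} p'(z)/p(z) dz equals exactly this count.

Number of zeros inside |z| < 2.0: 1.


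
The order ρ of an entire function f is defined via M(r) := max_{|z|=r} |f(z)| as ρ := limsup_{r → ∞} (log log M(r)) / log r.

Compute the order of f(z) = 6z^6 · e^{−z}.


M(r) = max_{|z|=r} |6|·|z|^6·|e^{−z}| = 6·r^6 · e^{1r^1} (the factors attain their maxima compatibly on |z|=r). Then log M(r) = log 6 + 6·log r + 1r^1, dominated by the last term, so log log M(r) ~ 1·log r. The polynomial factor 6z^6 contributes only a log r term and does not affect the order. ρ = 1.
Therefore ρ = 1.

Order ρ = 1.


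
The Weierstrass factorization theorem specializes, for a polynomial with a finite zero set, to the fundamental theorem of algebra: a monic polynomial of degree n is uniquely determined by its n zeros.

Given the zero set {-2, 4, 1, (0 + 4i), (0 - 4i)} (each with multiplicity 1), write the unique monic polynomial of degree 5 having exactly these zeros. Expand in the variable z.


The polynomial is p(z) = ∏_{α ∈ S} (z − α), where S = {-2, 4, 1, (0 + 4i), (0 - 4i)}.
Expanding the product yields: p(z) = z^5 -3·z^4 + 10·z^3 -40·z^2 -96·z + 128.
Note conjugate pairs combine to real quadratics: (z − (0+4i))(z − (0−4i)) = z² + 16.
The resulting polynomial has degree 5 and real coefficients as required.

p(z) = z^5 -3·z^4 + 10·z^3 -40·z^2 -96·z + 128.


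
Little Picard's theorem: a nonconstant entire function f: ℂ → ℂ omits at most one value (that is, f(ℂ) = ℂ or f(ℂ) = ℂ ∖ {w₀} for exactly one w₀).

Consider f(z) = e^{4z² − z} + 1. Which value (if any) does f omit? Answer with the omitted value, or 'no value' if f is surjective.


Little Picard bounds the complement of f(ℂ) to at most one point.
The exponent g(z) = 4z² − z is a nonconstant polynomial, hence surjective onto ℂ. So e^{g(z)} takes every value in {e^w : w ∈ ℂ} = ℂ ∖ {0}. Adding 1 shifts the range to ℂ ∖ {1}. f omits exactly 1.

Omitted value: 1.


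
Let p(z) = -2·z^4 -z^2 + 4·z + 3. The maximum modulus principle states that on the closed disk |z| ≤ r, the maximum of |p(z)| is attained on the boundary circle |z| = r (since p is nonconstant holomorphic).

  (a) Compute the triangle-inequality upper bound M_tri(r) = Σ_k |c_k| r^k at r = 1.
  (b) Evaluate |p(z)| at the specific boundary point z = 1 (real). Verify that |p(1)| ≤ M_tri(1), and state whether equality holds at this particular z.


Coefficients: c_0 = 3, c_1 = 4, c_2 = -1, c_3 = 0, c_4 = -2. Radius r = 1.
Part (a). Triangle bound: M_tri(r) = Σ_k |c_k| r^k
  = |3|·1^0 + |4|·1^1 + |-1|·1^2 + |0|·1^3 + |-2|·1^4
  = 3 + 4 + 1 + 0 + 2 = 10.
This bounds M(r) := max_{|z|=r} |p(z)| from above; equality holds iff all terms c_k z^k can be made to align in phase at a single z on |z|=r.
Part (b). At z = 1 (real, on the circle |z| = r):
  p(1) = (3)·1^0 + (4)·1^1 + (-1)·1^2 + (0)·1^3 + (-2)·1^4 = 4.
  |p(1)| = 4.
Check: |p(1)| = 4 ≤ 10 = M_tri(1). ✓ Equality does not hold at z = 1 (the coefficients have mixed signs, so the terms do not all align in phase there).

M_tri(1) = 10; |p(1)| = 4; equality at z=1: no.


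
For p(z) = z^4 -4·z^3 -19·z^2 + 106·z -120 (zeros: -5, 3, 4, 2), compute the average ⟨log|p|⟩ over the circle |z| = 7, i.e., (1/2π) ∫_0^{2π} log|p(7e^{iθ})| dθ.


Zeros: -5, 2, 3, 4; r = 7.
Inside |z| < r: -5, 2, 3, 4. Outside (|z| ≥ r): ∅.
p(0) = -120, so log|p(0)| = log(120) = 4.7875.
Apply Jensen: I(r) = log|p(0)| + Σ_k log(r/|z_k|), summed over zeros inside |z| < r.
  log(r/|z_k|) for z_k = -5: log(7/5) = 0.3365
  log(r/|z_k|) for z_k = 3: log(7/3) = 0.8473
  log(r/|z_k|) for z_k = 4: log(7/4) = 0.5596
  log(r/|z_k|) for z_k = 2: log(7/2) = 1.2528
Sum over inside zeros: 2.9961.
I(r) = log|p(0)| + (inside sum) = 4.7875 + 2.9961 = 7.7836.
Closed form (all zeros inside, monic): I(r) = n·log(r) = 4·log(7) = 7.7836. ✓

I(r) ≈ 7.7836.


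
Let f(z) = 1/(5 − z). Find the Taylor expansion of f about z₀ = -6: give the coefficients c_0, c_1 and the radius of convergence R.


Let w = z − z₀, so z = z₀ + w.
Then 5 − z = 5 − (z₀ + w) = (5 − z₀) − w = 11 − w.
f(z) = 1/(11 − w) = (1/(11)) · 1/(1 − w/(11)) = Σ_{n≥0} w^n / (11)^(n+1).
So c_n = 1/(11)^(n+1):
  c_0 = 1/(11)^1 = 1/11.
  c_1 = 1/(11)^2 = 1/121.
The series is valid for |w/d| < 1, i.e. |z − z₀| < |d|.
Radius of convergence: R = |5 − z₀| = |11| = 11 (distance from z₀ to the singularity z = 5).

c_0 = 1/11, c_1 = 1/121; R = 11.


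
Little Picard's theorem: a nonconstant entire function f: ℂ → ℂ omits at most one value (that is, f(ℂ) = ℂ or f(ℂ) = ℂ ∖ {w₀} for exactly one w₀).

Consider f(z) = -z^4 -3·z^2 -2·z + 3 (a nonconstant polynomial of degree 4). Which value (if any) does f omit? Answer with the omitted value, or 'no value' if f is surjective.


Little Picard bounds the complement of f(ℂ) to at most one point.
For every w ∈ ℂ, the equation p(z) − w = 0 is a nonconstant polynomial in z and hence has at least one root by the fundamental theorem of algebra. So p is surjective onto ℂ, omitting no value.

Omitted value: no value.


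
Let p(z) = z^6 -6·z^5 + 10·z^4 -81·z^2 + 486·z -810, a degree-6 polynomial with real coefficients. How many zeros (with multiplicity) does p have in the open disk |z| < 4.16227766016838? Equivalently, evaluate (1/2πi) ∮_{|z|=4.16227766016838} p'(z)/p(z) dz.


The zeros of p are: -3, 3, (0 + 3i), (0 - 3i), (3 + 1i), (3 - 1i).
Their magnitudes are: 3, 3, 3, 3, 3.162, 3.162.
Zeros with |z| < R = 4.16227766016838: -3, 3, (0 + 3i), (0 - 3i), (3 + 1i), (3 - 1i).
Count = 6.
By the argument principle, (1/2πi) ∮_{|z|=R} p'(z)/p(z) dz equals exactly this count.

Number of zeros inside |z| < 4.16227766016838: 6.


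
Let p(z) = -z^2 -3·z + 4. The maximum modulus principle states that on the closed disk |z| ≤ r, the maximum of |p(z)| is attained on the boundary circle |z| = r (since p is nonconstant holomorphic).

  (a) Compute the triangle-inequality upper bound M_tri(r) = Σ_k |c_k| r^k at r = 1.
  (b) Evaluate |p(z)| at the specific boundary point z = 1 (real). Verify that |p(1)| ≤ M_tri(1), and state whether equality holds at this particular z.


Coefficients: c_0 = 4, c_1 = -3, c_2 = -1. Radius r = 1.
Part (a). Triangle bound: M_tri(r) = Σ_k |c_k| r^k
  = |4|·1^0 + |-3|·1^1 + |-1|·1^2
  = 4 + 3 + 1 = 8.
This bounds M(r) := max_{|z|=r} |p(z)| from above; equality holds iff all terms c_k z^k can be made to align in phase at a single z on |z|=r.
Part (b). At z = 1 (real, on the circle |z| = r):
  p(1) = (4)·1^0 + (-3)·1^1 + (-1)·1^2 = 0.
  |p(1)| = 0.
Check: |p(1)| = 0 ≤ 8 = M_tri(1). ✓ Equality does not hold at z = 1 (the coefficients have mixed signs, so the terms do not all align in phase there).

M_tri(1) = 8; |p(1)| = 0; equality at z=1: no.


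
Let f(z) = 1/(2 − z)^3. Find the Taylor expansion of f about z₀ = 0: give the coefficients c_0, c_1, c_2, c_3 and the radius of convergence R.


Let w = z − z₀, so z = z₀ + w.
Then 2 − z = 2 − (z₀ + w) = (2 − z₀) − w = 2 − w.
f(z) = 1/(2 − w)^3 = (1/(2)^3) · (1 − w/(2))^{−3}.
By the binomial series (1−u)^{−3} = Σ_{n≥0} C(n+2, 2) u^n for |u|<1, with u = w/(2):
  c_n = C(n+2, 2) / (2)^(n+3).
  c_0 = 1/(2)^3 = 1/8.
  c_1 = 3/(2)^4 = 3/16.
  c_2 = 6/(2)^5 = 3/16.
  c_3 = 10/(2)^6 = 5/32.
The series is valid for |w/d| < 1, i.e. |z − z₀| < |d|.
Radius of convergence: R = |2 − z₀| = |2| = 2 (distance from z₀ to the singularity z = 2).

c_0 = 1/8, c_1 = 3/16, c_2 = 3/16, c_3 = 5/32; R = 2.
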